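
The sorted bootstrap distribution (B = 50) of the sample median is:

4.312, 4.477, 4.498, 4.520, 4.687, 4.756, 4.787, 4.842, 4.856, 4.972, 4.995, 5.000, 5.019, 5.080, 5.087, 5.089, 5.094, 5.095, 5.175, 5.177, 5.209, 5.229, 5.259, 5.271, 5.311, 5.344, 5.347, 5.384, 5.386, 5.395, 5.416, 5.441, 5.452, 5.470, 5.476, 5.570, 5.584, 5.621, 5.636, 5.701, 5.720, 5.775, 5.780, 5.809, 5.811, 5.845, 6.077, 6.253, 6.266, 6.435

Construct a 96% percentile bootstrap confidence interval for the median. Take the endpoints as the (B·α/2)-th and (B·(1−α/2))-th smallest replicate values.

α = 0.04; lower rank = 50 × 0.020 = 1; upper rank = 50 × 0.980 = 49.
The 1st smallest replicate is 4.312; the 49th is 6.266.

(4.312, 6.266)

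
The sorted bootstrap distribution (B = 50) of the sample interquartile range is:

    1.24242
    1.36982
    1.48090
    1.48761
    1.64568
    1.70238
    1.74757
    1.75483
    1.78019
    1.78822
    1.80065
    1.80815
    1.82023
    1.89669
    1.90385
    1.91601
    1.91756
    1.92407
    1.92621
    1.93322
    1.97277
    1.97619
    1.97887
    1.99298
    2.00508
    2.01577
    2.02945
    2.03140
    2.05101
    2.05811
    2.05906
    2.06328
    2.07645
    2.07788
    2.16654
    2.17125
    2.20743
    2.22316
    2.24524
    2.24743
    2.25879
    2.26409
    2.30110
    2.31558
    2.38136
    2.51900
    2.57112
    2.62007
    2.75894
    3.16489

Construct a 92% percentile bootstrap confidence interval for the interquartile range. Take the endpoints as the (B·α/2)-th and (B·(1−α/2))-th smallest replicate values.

α = 0.08; lower rank = 50 × 0.040 = 2; upper rank = 50 × 0.960 = 48.
The 2nd smallest replicate is 1.36982; the 48th is 2.62007.

(1.36982, 2.62007)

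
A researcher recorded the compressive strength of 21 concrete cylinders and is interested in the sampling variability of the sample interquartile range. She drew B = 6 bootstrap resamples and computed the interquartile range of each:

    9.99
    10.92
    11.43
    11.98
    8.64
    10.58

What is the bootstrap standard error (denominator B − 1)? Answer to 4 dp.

SE* = 1.1755

Bootstrap SE is the standard deviation of the 6 replicate interquartile ranges.
Mean of replicates: (9.99 + 10.92 + 11.43 + 11.98 + 8.64 + 10.58) / 6 = 63.54000 / 6 = 10.59000
Sum of squared deviations: (−0.60000)² + (+0.33000)² + (+0.84000)² + (+1.39000)² + (−1.95000)² + (−0.01000)² = 6.90920
Variance = 6.90920 / 5 = 1.38184
SE* = √1.38184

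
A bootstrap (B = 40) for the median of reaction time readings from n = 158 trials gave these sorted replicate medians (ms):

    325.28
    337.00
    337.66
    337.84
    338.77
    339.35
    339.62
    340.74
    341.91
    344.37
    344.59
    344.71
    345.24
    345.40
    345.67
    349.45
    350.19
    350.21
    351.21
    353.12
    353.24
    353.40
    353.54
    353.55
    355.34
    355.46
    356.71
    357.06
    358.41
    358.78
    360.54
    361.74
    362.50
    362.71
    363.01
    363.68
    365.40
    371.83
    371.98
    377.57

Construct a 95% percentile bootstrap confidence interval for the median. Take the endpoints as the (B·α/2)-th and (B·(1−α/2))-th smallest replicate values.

α = 0.05; lower rank = 40 × 0.025 = 1; upper rank = 40 × 0.975 = 39.
The 1st smallest replicate is 325.28; the 39th is 371.98.

(325.28, 371.98)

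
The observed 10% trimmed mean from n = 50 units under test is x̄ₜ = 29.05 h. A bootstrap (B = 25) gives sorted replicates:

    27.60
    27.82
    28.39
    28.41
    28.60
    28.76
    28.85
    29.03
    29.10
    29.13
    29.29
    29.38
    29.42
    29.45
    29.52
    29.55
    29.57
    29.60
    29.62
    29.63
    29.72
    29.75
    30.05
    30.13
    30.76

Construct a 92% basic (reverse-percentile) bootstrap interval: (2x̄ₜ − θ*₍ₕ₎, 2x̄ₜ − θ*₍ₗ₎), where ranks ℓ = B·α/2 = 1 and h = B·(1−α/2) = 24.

(27.97, 30.50)

Percentile endpoints at ranks 1 and 24: θ*₍1₎ = 27.60, θ*₍24₎ = 30.13.
Basic interval reflects these around x̄ₜ:
  lower = 2 × 29.05 − 30.13 = 27.97
  upper = 2 × 29.05 − 27.60 = 30.50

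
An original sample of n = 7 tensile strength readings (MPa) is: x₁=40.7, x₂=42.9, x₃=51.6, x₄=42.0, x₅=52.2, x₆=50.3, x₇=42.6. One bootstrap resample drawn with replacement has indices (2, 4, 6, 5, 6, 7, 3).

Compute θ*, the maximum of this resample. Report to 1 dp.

Resample values: 42.9, 42.0, 50.3, 52.2, 50.3, 42.6, 51.6.
Maximum = 52.2

θ* = 52.2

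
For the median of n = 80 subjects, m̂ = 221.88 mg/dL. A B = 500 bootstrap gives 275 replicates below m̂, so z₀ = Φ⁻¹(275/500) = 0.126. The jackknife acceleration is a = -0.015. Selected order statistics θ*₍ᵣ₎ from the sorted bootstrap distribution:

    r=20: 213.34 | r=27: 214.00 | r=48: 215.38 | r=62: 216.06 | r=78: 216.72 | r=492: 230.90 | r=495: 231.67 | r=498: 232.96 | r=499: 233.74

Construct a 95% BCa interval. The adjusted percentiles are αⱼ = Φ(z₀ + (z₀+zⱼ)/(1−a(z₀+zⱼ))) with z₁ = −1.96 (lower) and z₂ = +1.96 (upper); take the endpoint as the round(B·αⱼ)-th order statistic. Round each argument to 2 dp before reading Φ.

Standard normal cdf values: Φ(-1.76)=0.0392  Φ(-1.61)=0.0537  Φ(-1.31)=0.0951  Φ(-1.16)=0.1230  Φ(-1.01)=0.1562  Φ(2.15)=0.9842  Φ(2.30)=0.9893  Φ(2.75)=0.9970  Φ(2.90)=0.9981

(213.34, 230.90)

Lower: z₀ + z₁ = 0.126 + (-1.960) = -1.834; 1 − a(z₀+z₁) = 1 − (-0.015)(-1.834) = 0.9725; argument = 0.126 + (-1.834)/0.9725 = -1.7599 → -1.76.
α₁ = Φ(-1.76) = 0.0392; rank = round(500 × 0.0392) = 20; θ*₍20₎ = 213.34.
Upper: z₀ + z₂ = 2.086; 1 − a(z₀+z₂) = 1.0313; argument = 2.1487 → 2.15; α₂ = 0.9842; rank = 492; θ*₍492₎ = 230.90.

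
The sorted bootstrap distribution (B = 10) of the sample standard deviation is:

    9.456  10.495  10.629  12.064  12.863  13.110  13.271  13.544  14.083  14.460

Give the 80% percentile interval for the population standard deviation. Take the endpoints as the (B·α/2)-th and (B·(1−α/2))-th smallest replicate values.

α = 0.20; lower rank = 10 × 0.100 = 1; upper rank = 10 × 0.900 = 9.
The 1st smallest replicate is 9.456; the 9th is 14.083.

(9.456, 14.083)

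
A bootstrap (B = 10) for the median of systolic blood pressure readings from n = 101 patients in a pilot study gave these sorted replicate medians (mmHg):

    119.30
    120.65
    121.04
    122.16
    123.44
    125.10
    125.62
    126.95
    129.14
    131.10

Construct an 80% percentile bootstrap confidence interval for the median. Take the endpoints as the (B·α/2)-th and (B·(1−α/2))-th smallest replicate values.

(119.30, 129.14)

α = 0.20; lower rank = 10 × 0.100 = 1; upper rank = 10 × 0.900 = 9.
The 1st smallest replicate is 119.30; the 9th is 129.14.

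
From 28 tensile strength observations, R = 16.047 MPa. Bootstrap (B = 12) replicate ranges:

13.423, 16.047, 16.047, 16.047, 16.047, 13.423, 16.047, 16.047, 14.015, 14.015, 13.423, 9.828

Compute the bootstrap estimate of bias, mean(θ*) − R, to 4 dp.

bias = −1.5129

mean(θ*) = (13.423 + 16.047 + 16.047 + 16.047 + 16.047 + 13.423 + 16.047 + 16.047 + 14.015 + 14.015 + 13.423 + 9.828) / 12 = 14.53408
bias = 14.53408 − 16.047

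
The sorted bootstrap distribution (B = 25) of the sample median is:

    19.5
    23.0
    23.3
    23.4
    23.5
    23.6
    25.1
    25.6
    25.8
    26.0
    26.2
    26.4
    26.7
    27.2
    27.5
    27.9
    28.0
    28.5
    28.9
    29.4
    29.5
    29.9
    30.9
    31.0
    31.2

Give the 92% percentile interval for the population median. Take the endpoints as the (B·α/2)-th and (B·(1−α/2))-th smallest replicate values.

(19.5, 31.0)

α = 0.08; lower rank = 25 × 0.040 = 1; upper rank = 25 × 0.960 = 24.
The 1st smallest replicate is 19.5; the 24th is 31.0.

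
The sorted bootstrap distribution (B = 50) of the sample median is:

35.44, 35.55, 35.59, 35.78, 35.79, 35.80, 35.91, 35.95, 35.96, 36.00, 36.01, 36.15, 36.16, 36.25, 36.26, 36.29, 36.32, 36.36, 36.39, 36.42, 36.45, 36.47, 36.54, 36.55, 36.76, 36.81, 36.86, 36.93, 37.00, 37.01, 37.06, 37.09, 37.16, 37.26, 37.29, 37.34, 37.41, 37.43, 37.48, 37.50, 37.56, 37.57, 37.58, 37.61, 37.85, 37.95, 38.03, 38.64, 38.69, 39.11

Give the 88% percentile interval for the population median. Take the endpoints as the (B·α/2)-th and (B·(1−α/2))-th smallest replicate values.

(35.59, 38.03)

α = 0.12; lower rank = 50 × 0.060 = 3; upper rank = 50 × 0.940 = 47.
The 3rd smallest replicate is 35.59; the 47th is 38.03.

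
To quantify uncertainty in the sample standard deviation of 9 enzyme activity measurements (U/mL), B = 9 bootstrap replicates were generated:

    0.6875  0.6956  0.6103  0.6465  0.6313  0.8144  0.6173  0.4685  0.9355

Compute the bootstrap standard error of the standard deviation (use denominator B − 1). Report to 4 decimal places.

SE* = 0.1326

Bootstrap SE is the standard deviation of the 9 replicate standard deviations.
Mean of replicates: (0.6875 + 0.6956 + 0.6103 + 0.6465 + 0.6313 + 0.8144 + 0.6173 + 0.4685 + 0.9355) / 9 = 6.10690 / 9 = 0.67854
Sum of squared deviations: (+0.00896)² + (+0.01706)² + (−0.06824)² + (−0.03204)² + (−0.04724)² + (+0.13586)² + (−0.06124)² + (−0.21004)² + (+0.25696)² = 0.14064
Variance = 0.14064 / 8 = 0.01758
SE* = √0.01758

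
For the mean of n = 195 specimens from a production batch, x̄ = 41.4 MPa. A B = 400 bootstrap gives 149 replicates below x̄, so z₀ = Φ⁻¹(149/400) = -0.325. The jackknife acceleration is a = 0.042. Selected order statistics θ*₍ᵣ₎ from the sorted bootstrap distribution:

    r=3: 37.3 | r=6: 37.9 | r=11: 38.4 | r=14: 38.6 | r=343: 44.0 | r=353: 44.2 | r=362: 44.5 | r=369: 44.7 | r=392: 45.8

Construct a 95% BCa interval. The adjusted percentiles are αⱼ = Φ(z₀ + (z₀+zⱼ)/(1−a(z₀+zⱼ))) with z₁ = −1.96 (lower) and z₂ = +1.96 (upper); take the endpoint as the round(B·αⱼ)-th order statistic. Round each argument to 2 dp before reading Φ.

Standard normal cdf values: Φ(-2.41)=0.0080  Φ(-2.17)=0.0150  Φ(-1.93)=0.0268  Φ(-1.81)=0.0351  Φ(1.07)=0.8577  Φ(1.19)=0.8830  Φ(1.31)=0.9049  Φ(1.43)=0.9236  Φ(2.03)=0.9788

(37.3, 44.7)

Lower: z₀ + z₁ = -0.325 + (-1.960) = -2.285; 1 − a(z₀+z₁) = 1 − (0.042)(-2.285) = 1.0960; argument = -0.325 + (-2.285)/1.0960 = -2.4099 → -2.41.
α₁ = Φ(-2.41) = 0.0080; rank = round(400 × 0.0080) = 3; θ*₍3₎ = 37.3.
Upper: z₀ + z₂ = 1.635; 1 − a(z₀+z₂) = 0.9313; argument = 1.4306 → 1.43; α₂ = 0.9236; rank = 369; θ*₍369₎ = 44.7.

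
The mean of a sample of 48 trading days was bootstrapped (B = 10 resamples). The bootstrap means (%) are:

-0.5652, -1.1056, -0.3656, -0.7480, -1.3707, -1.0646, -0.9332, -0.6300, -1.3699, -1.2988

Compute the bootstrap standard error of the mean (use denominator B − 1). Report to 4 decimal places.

Bootstrap SE is the standard deviation of the 10 replicate means.
Mean of replicates: ((-0.5652) + (-1.1056) + (-0.3656) + (-0.7480) + (-1.3707) + (-1.0646) + (-0.9332) + (-0.6300) + (-1.3699) + (-1.2988)) / 10 = -9.45160 / 10 = -0.94516
Sum of squared deviations: (+0.37996)² + (−0.16044)² + (+0.57956)² + (+0.19716)² + (−0.42554)² + (−0.11944)² + (+0.01196)² + (+0.31516)² + (−0.42474)² + (−0.35364)² = 1.14516
Variance = 1.14516 / 9 = 0.12724
SE* = √0.12724

SE* = 0.3567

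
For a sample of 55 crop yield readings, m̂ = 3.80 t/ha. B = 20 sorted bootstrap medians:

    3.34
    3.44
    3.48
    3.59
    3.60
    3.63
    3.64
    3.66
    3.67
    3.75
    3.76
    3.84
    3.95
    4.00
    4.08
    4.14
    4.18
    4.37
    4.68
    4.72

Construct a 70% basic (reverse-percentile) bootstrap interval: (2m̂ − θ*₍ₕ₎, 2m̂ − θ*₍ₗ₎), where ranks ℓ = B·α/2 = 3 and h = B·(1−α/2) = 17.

(3.42, 4.12)

Percentile endpoints at ranks 3 and 17: θ*₍3₎ = 3.48, θ*₍17₎ = 4.18.
Basic interval reflects these around m̂:
  lower = 2 × 3.80 − 4.18 = 3.42
  upper = 2 × 3.80 − 3.48 = 4.12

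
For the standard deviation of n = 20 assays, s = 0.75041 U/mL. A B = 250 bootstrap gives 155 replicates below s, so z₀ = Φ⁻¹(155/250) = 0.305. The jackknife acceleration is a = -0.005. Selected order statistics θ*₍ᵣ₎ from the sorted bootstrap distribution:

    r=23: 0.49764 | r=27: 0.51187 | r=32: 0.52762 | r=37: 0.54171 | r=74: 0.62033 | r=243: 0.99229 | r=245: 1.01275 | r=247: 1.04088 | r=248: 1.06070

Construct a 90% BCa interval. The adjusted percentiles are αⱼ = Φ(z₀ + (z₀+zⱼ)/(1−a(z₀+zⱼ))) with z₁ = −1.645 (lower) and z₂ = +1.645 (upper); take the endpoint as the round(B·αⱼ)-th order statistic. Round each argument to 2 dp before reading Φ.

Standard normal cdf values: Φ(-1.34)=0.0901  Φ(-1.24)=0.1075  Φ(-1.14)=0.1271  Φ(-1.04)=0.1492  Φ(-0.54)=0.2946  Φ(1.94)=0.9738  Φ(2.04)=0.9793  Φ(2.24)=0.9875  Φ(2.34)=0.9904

Lower: z₀ + z₁ = 0.305 + (-1.645) = -1.340; 1 − a(z₀+z₁) = 1 − (-0.005)(-1.340) = 0.9933; argument = 0.305 + (-1.340)/0.9933 = -1.0440 → -1.04.
α₁ = Φ(-1.04) = 0.1492; rank = round(250 × 0.1492) = 37; θ*₍37₎ = 0.54171.
Upper: z₀ + z₂ = 1.950; 1 − a(z₀+z₂) = 1.0097; argument = 2.2362 → 2.24; α₂ = 0.9875; rank = 247; θ*₍247₎ = 1.04088.

(0.54171, 1.04088)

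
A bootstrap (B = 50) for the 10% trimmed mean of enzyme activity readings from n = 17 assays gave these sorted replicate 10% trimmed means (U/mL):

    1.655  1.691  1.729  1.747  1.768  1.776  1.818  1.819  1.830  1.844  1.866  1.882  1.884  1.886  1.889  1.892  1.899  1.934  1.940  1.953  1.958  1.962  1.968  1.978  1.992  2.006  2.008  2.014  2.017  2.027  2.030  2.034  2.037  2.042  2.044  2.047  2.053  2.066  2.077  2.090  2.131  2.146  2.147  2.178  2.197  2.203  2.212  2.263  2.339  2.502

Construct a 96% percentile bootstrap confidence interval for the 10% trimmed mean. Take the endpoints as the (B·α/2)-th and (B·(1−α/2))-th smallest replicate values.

(1.655, 2.339)

α = 0.04; lower rank = 50 × 0.020 = 1; upper rank = 50 × 0.980 = 49.
The 1st smallest replicate is 1.655; the 49th is 2.339.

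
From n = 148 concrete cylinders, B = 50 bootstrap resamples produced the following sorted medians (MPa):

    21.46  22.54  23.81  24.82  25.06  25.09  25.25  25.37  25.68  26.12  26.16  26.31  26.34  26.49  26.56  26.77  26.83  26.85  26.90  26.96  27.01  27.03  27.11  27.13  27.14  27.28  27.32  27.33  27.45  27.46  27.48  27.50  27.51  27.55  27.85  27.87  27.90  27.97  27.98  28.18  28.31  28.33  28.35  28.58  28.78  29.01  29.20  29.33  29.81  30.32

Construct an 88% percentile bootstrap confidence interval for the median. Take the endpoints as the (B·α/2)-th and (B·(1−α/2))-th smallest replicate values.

α = 0.12; lower rank = 50 × 0.060 = 3; upper rank = 50 × 0.940 = 47.
The 3rd smallest replicate is 23.81; the 47th is 29.20.

(23.81, 29.20)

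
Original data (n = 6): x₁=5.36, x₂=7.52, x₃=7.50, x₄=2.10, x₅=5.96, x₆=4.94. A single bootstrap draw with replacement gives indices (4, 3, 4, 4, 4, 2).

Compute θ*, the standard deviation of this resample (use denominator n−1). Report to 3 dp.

θ* = 2.794

Resample values: 2.10, 7.50, 2.10, 2.10, 2.10, 7.52.
Mean = 3.9033; sum of squared deviations = 39.0243
s² = 39.0243 / 5 = 7.8049
s = √7.8049 = 2.794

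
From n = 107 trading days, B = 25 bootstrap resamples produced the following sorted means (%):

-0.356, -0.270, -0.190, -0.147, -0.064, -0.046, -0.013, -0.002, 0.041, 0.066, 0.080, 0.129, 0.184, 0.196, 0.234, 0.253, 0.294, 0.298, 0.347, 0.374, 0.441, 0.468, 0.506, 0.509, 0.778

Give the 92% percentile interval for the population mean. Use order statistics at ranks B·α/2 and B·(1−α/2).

(-0.356, 0.509)

α = 0.08; lower rank = 25 × 0.040 = 1; upper rank = 25 × 0.960 = 24.
The 1st smallest replicate is -0.356; the 24th is 0.509.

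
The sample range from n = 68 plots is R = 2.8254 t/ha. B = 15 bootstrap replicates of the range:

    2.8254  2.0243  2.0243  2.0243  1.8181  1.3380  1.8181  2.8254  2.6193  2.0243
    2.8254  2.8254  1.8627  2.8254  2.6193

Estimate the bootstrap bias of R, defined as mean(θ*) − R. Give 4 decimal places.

mean(θ*) = (2.8254 + 2.0243 + 2.0243 + 2.0243 + 1.8181 + 1.3380 + 1.8181 + 2.8254 + 2.6193 + 2.0243 + 2.8254 + 2.8254 + 1.8627 + 2.8254 + 2.6193) / 15 = 2.28665
bias = 2.28665 − 2.8254

bias = −0.5388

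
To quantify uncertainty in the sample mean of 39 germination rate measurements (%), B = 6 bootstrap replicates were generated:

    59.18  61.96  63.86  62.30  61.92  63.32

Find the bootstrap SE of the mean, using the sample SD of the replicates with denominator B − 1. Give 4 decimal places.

SE* = 1.6250

Bootstrap SE is the standard deviation of the 6 replicate means.
Mean of replicates: (59.18 + 61.96 + 63.86 + 62.30 + 61.92 + 63.32) / 6 = 372.54000 / 6 = 62.09000
Sum of squared deviations: (−2.91000)² + (−0.13000)² + (+1.77000)² + (+0.21000)² + (−0.17000)² + (+1.23000)² = 13.20380
Variance = 13.20380 / 5 = 2.64076
SE* = √2.64076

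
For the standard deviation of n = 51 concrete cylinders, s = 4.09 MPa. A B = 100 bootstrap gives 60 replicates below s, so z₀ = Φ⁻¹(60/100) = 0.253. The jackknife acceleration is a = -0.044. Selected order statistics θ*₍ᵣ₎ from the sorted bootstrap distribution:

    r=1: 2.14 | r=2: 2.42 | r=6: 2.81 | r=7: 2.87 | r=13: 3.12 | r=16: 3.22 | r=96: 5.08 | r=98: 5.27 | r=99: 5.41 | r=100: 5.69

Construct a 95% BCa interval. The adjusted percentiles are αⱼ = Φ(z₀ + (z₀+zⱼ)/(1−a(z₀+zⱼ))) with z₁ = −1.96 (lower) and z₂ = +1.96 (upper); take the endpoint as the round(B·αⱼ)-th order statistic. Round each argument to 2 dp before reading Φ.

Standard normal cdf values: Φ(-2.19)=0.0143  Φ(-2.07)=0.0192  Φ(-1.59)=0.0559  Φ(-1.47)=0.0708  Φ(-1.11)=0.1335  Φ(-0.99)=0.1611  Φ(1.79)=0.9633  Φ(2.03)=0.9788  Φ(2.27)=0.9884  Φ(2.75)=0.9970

Lower: z₀ + z₁ = 0.253 + (-1.960) = -1.707; 1 − a(z₀+z₁) = 1 − (-0.044)(-1.707) = 0.9249; argument = 0.253 + (-1.707)/0.9249 = -1.5926 → -1.59.
α₁ = Φ(-1.59) = 0.0559; rank = round(100 × 0.0559) = 6; θ*₍6₎ = 2.81.
Upper: z₀ + z₂ = 2.213; 1 − a(z₀+z₂) = 1.0974; argument = 2.2696 → 2.27; α₂ = 0.9884; rank = 99; θ*₍99₎ = 5.41.

(2.81, 5.41)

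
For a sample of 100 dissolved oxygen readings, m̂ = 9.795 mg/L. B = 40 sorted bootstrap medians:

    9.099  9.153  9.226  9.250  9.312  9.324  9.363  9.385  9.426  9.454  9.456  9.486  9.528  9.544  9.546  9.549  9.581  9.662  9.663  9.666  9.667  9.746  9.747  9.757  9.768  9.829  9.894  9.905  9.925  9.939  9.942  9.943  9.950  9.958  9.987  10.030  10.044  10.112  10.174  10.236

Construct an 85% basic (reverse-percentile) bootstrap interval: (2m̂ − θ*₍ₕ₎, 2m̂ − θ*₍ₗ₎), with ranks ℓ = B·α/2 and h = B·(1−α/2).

(9.546, 10.364)

Percentile endpoints at ranks 3 and 37: θ*₍3₎ = 9.226, θ*₍37₎ = 10.044.
Basic interval reflects these around m̂:
  lower = 2 × 9.795 − 10.044 = 9.546
  upper = 2 × 9.795 − 9.226 = 10.364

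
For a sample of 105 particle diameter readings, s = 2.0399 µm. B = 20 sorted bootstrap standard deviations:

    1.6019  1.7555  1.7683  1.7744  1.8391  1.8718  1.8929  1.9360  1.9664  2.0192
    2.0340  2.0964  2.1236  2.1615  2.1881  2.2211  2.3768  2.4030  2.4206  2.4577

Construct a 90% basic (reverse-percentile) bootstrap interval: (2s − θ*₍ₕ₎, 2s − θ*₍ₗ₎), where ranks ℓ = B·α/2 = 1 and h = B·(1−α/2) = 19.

Percentile endpoints at ranks 1 and 19: θ*₍1₎ = 1.6019, θ*₍19₎ = 2.4206.
Basic interval reflects these around s:
  lower = 2 × 2.0399 − 2.4206 = 1.6592
  upper = 2 × 2.0399 − 1.6019 = 2.4779

(1.6592, 2.4779)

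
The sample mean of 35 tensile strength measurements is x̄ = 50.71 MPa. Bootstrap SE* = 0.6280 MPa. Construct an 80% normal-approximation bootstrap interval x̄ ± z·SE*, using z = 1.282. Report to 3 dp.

(49.905, 51.515)

Margin = 1.282 × 0.6280 = 0.8051
Interval: 50.71 ± 0.8051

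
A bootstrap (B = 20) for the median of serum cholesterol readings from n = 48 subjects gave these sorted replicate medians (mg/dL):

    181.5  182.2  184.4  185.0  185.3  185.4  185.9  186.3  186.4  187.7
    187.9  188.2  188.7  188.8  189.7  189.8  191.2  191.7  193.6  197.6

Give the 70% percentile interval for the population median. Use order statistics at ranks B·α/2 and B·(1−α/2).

(184.4, 191.2)

α = 0.30; lower rank = 20 × 0.150 = 3; upper rank = 20 × 0.850 = 17.
The 3rd smallest replicate is 184.4; the 17th is 191.2.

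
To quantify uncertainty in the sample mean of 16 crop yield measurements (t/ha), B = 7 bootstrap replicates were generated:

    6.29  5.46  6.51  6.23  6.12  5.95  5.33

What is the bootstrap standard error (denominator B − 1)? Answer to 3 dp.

SE* = 0.438

Bootstrap SE is the standard deviation of the 7 replicate means.
Mean of replicates: (6.29 + 5.46 + 6.51 + 6.23 + 6.12 + 5.95 + 5.33) / 7 = 41.8900 / 7 = 5.9843
Sum of squared deviations: (+0.3057)² + (−0.5243)² + (+0.5257)² + (+0.2457)² + (+0.1357)² + (−0.0343)² + (−0.6543)² = 1.1528
Variance = 1.1528 / 6 = 0.1921
SE* = √0.1921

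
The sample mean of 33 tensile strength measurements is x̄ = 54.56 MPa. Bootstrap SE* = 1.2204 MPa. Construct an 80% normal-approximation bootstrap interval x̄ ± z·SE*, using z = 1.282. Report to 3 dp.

(52.995, 56.125)

Margin = 1.282 × 1.2204 = 1.5646
Interval: 54.56 ± 1.5646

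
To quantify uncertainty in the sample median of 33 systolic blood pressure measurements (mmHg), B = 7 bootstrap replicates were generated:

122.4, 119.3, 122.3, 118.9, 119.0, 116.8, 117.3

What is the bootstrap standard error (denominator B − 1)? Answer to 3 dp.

Bootstrap SE is the standard deviation of the 7 replicate medians.
Mean of replicates: (122.4 + 119.3 + 122.3 + 118.9 + 119.0 + 116.8 + 117.3) / 7 = 836.0000 / 7 = 119.4286
Sum of squared deviations: (+2.9714)² + (−0.1286)² + (+2.8714)² + (−0.5286)² + (−0.4286)² + (−2.6286)² + (−2.1286)² = 28.9943
Variance = 28.9943 / 6 = 4.8324
SE* = √4.8324

SE* = 2.198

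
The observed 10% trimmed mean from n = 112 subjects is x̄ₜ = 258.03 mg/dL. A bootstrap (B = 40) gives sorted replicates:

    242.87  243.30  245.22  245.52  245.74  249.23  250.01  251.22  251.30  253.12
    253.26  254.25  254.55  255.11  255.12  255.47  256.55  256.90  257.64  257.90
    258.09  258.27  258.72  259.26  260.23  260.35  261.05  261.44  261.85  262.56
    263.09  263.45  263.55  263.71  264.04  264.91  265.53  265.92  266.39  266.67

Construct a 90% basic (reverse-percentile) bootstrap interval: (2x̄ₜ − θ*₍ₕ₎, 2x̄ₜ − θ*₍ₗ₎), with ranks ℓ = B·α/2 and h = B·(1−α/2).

(250.14, 272.76)

Percentile endpoints at ranks 2 and 38: θ*₍2₎ = 243.30, θ*₍38₎ = 265.92.
Basic interval reflects these around x̄ₜ:
  lower = 2 × 258.03 − 265.92 = 250.14
  upper = 2 × 258.03 − 243.30 = 272.76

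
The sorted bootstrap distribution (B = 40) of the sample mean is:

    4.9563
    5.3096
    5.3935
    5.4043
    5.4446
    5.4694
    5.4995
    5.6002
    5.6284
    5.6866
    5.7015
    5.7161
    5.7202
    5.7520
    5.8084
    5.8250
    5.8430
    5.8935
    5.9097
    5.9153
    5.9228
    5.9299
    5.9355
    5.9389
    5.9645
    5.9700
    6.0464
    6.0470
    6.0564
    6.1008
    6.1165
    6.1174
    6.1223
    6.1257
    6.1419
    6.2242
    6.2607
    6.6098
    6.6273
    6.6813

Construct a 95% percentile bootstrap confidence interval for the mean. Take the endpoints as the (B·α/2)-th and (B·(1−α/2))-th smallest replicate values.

(4.9563, 6.6273)

α = 0.05; lower rank = 40 × 0.025 = 1; upper rank = 40 × 0.975 = 39.
The 1st smallest replicate is 4.9563; the 39th is 6.6273.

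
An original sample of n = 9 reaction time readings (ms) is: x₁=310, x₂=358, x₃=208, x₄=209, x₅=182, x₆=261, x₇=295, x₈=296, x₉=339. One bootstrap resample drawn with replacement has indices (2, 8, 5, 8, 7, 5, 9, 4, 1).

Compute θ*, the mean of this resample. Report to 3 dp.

Resample values: 358, 296, 182, 296, 295, 182, 339, 209, 310.
Mean = (358 + 296 + 182 + 296 + 295 + 182 + 339 + 209 + 310) / 9 = 2467.0 / 9 = 274.111

θ* = 274.111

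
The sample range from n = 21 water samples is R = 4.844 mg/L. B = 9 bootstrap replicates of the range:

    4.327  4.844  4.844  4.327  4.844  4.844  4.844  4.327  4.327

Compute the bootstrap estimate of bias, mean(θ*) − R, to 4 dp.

bias = −0.2298

mean(θ*) = (4.327 + 4.844 + 4.844 + 4.327 + 4.844 + 4.844 + 4.844 + 4.327 + 4.327) / 9 = 4.61422
bias = 4.61422 − 4.844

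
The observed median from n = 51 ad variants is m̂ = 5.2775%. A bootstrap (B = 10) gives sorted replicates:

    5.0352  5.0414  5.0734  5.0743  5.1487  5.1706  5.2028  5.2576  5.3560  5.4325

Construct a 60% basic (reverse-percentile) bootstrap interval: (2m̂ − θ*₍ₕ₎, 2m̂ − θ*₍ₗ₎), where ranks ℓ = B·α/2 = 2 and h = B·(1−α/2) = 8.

(5.2974, 5.5136)

Percentile endpoints at ranks 2 and 8: θ*₍2₎ = 5.0414, θ*₍8₎ = 5.2576.
Basic interval reflects these around m̂:
  lower = 2 × 5.2775 − 5.2576 = 5.2974
  upper = 2 × 5.2775 − 5.0414 = 5.5136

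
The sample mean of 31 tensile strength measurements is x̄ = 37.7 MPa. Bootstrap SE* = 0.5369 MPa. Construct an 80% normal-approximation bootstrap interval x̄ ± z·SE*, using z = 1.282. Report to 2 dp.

Margin = 1.282 × 0.5369 = 0.688
Interval: 37.7 ± 0.688

(37.01, 38.39)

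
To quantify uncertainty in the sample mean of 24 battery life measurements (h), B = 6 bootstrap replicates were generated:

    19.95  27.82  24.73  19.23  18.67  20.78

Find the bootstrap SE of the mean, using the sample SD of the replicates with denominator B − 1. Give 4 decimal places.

Bootstrap SE is the standard deviation of the 6 replicate means.
Mean of replicates: (19.95 + 27.82 + 24.73 + 19.23 + 18.67 + 20.78) / 6 = 131.18000 / 6 = 21.86333
Sum of squared deviations: (−1.91333)² + (+5.95667)² + (+2.86667)² + (−2.63333)² + (−3.19333)² + (−1.08333)² = 65.66593
Variance = 65.66593 / 5 = 13.13319
SE* = √13.13319

SE* = 3.6240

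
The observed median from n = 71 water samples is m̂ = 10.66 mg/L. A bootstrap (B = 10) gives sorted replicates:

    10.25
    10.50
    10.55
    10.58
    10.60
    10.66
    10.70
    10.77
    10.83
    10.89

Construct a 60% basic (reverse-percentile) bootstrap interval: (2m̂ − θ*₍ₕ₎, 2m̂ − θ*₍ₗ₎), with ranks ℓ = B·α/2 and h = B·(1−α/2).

Percentile endpoints at ranks 2 and 8: θ*₍2₎ = 10.50, θ*₍8₎ = 10.77.
Basic interval reflects these around m̂:
  lower = 2 × 10.66 − 10.77 = 10.55
  upper = 2 × 10.66 − 10.50 = 10.82

(10.55, 10.82)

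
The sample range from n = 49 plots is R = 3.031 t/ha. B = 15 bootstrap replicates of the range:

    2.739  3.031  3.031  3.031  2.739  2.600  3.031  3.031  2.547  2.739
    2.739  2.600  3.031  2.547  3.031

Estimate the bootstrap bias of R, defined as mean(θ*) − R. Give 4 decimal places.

bias = −0.1999

mean(θ*) = (2.739 + 3.031 + 3.031 + 3.031 + 2.739 + 2.600 + 3.031 + 3.031 + 2.547 + 2.739 + 2.739 + 2.600 + 3.031 + 2.547 + 3.031) / 15 = 2.83113
bias = 2.83113 − 3.031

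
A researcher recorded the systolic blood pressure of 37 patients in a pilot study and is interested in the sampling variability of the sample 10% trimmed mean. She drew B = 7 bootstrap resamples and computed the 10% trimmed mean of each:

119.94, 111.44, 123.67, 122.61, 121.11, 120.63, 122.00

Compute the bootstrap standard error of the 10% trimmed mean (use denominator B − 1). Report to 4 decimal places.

SE* = 4.0601

Bootstrap SE is the standard deviation of the 7 replicate 10% trimmed means.
Mean of replicates: (119.94 + 111.44 + 123.67 + 122.61 + 121.11 + 120.63 + 122.00) / 7 = 841.40000 / 7 = 120.20000
Sum of squared deviations: (−0.26000)² + (−8.76000)² + (+3.47000)² + (+2.41000)² + (+0.91000)² + (+0.43000)² + (+1.80000)² = 98.90720
Variance = 98.90720 / 6 = 16.48453
SE* = √16.48453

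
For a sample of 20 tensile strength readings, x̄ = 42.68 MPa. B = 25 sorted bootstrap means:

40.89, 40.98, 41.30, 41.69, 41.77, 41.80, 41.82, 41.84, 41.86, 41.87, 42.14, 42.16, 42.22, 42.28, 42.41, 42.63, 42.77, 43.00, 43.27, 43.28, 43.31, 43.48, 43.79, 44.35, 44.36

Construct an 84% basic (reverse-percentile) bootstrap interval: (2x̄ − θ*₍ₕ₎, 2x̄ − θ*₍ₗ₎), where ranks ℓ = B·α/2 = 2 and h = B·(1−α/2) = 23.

(41.57, 44.38)

Percentile endpoints at ranks 2 and 23: θ*₍2₎ = 40.98, θ*₍23₎ = 43.79.
Basic interval reflects these around x̄:
  lower = 2 × 42.68 − 43.79 = 41.57
  upper = 2 × 42.68 − 40.98 = 44.38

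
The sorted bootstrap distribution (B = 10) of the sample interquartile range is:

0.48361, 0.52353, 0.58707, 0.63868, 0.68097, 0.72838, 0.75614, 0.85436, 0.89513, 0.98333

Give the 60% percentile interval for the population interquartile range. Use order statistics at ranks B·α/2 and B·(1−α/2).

(0.52353, 0.85436)

α = 0.40; lower rank = 10 × 0.200 = 2; upper rank = 10 × 0.800 = 8.
The 2nd smallest replicate is 0.52353; the 8th is 0.85436.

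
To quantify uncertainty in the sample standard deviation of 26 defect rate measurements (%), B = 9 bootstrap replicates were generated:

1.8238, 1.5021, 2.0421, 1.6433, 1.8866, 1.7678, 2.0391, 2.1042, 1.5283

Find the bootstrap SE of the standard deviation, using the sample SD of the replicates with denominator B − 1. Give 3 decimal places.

Bootstrap SE is the standard deviation of the 9 replicate standard deviations.
Mean of replicates: (1.8238 + 1.5021 + 2.0421 + 1.6433 + 1.8866 + 1.7678 + 2.0391 + 2.1042 + 1.5283) / 9 = 16.33730 / 9 = 1.81526
Sum of squared deviations: (+0.00854)² + (−0.31316)² + (+0.22684)² + (−0.17196)² + (+0.07134)² + (−0.04746)² + (+0.22384)² + (+0.28894)² + (−0.28696)² = 0.40245
Variance = 0.40245 / 8 = 0.05031
SE* = √0.05031

SE* = 0.224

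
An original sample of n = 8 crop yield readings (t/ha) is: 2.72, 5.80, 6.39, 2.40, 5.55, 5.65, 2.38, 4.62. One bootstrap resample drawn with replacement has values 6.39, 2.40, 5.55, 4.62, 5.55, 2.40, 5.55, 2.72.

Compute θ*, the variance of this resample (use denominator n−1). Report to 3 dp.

θ* = 2.685

Mean = 4.3975; sum of squared deviations = 18.7983
s² = 18.7983 / 7 = 2.6855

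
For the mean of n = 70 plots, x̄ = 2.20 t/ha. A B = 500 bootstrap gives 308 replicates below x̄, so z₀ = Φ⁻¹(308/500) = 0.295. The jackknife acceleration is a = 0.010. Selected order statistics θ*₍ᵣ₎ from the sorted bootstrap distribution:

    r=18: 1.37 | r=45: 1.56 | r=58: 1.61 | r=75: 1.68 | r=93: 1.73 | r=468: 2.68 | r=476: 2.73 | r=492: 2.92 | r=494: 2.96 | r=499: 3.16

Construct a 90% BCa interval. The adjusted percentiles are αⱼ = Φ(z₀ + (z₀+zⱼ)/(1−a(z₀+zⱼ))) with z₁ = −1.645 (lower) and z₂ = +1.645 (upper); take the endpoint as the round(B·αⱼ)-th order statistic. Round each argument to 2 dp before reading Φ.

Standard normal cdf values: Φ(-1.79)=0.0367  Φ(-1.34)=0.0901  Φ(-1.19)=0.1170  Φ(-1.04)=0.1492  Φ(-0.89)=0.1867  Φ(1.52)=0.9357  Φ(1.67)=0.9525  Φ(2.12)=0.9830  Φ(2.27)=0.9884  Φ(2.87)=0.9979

(1.68, 2.96)

Lower: z₀ + z₁ = 0.295 + (-1.645) = -1.350; 1 − a(z₀+z₁) = 1 − (0.010)(-1.350) = 1.0135; argument = 0.295 + (-1.350)/1.0135 = -1.0370 → -1.04.
α₁ = Φ(-1.04) = 0.1492; rank = round(500 × 0.1492) = 75; θ*₍75₎ = 1.68.
Upper: z₀ + z₂ = 1.940; 1 − a(z₀+z₂) = 0.9806; argument = 2.2734 → 2.27; α₂ = 0.9884; rank = 494; θ*₍494₎ = 2.96.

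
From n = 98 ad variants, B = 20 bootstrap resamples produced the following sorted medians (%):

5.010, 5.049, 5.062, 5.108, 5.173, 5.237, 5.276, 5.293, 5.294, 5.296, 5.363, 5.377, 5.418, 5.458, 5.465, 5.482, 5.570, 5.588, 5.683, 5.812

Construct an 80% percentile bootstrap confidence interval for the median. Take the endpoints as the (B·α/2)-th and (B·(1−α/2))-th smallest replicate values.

α = 0.20; lower rank = 20 × 0.100 = 2; upper rank = 20 × 0.900 = 18.
The 2nd smallest replicate is 5.049; the 18th is 5.588.

(5.049, 5.588)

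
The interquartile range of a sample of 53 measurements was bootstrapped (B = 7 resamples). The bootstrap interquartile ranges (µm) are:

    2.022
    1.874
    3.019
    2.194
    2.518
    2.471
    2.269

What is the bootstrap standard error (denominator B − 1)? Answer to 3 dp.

Bootstrap SE is the standard deviation of the 7 replicate interquartile ranges.
Mean of replicates: (2.022 + 1.874 + 3.019 + 2.194 + 2.518 + 2.471 + 2.269) / 7 = 16.3670 / 7 = 2.3381
Sum of squared deviations: (−0.3161)² + (−0.4641)² + (+0.6809)² + (−0.1441)² + (+0.1799)² + (+0.1329)² + (−0.0691)² = 0.8545
Variance = 0.8545 / 6 = 0.1424
SE* = √0.1424

SE* = 0.377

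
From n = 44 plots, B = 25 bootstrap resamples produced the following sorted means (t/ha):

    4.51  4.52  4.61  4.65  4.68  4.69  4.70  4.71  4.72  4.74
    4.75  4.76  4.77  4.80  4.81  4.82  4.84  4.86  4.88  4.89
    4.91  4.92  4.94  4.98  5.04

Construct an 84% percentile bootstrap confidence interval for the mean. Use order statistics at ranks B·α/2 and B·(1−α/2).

α = 0.16; lower rank = 25 × 0.080 = 2; upper rank = 25 × 0.920 = 23.
The 2nd smallest replicate is 4.52; the 23rd is 4.94.

(4.52, 4.94)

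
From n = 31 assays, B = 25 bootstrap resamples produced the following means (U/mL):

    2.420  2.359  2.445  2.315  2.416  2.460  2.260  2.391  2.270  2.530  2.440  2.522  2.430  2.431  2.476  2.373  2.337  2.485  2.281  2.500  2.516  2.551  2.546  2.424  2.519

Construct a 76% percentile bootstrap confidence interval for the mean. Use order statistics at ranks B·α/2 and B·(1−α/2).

(2.281, 2.522)

Sorted replicates: 2.260, 2.270, 2.281, 2.315, 2.337, 2.359, 2.373, 2.391, 2.416, 2.420, 2.424, 2.430, 2.431, 2.440, 2.445, 2.460, 2.476, 2.485, 2.500, 2.516, 2.519, 2.522, 2.530, 2.546, 2.551
α = 0.24; lower rank = 25 × 0.120 = 3; upper rank = 25 × 0.880 = 22.
The 3rd smallest replicate is 2.281; the 22nd is 2.522.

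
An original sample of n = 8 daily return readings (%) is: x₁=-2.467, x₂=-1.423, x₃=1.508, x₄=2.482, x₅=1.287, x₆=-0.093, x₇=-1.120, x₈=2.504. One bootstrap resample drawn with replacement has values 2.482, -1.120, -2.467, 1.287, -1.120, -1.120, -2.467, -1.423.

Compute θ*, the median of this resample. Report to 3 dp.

Sorted: -2.467, -2.467, -1.423, -1.120, -1.120, -1.120, 1.287, 2.482
Median = average of the two middle values = -1.120

θ* = -1.120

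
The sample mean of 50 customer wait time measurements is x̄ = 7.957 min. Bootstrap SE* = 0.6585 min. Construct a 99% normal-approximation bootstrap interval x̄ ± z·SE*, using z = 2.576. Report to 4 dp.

Margin = 2.576 × 0.6585 = 1.69630
Interval: 7.957 ± 1.69630

(6.2607, 9.6533)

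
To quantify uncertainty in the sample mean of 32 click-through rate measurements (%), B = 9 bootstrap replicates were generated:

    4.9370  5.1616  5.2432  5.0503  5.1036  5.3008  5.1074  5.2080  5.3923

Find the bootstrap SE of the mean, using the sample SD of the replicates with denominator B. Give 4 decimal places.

Bootstrap SE is the standard deviation of the 9 replicate means.
Mean of replicates: (4.9370 + 5.1616 + 5.2432 + 5.0503 + 5.1036 + 5.3008 + 5.1074 + 5.2080 + 5.3923) / 9 = 46.50420 / 9 = 5.16713
Sum of squared deviations: (−0.23013)² + (−0.00553)² + (+0.07607)² + (−0.11683)² + (−0.06353)² + (+0.13367)² + (−0.05973)² + (+0.04087)² + (+0.22517)² = 0.15027
Variance = 0.15027 / 9 = 0.01670
SE* = √0.01670

SE* = 0.1292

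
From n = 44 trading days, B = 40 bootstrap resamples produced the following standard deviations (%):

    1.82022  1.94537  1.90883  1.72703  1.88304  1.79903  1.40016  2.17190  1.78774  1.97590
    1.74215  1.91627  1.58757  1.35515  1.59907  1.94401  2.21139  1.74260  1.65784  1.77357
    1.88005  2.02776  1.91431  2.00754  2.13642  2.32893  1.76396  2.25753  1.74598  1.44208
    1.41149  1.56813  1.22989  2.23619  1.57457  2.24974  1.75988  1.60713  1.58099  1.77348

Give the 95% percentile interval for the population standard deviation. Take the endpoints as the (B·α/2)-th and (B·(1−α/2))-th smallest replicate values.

(1.22989, 2.25753)

Sorted replicates: 1.22989, 1.35515, 1.40016, 1.41149, 1.44208, 1.56813, 1.57457, 1.58099, 1.58757, 1.59907, 1.60713, 1.65784, 1.72703, 1.74215, 1.74260, 1.74598, 1.75988, 1.76396, 1.77348, 1.77357, 1.78774, 1.79903, 1.82022, 1.88005, 1.88304, 1.90883, 1.91431, 1.91627, 1.94401, 1.94537, 1.97590, 2.00754, 2.02776, 2.13642, 2.17190, 2.21139, 2.23619, 2.24974, 2.25753, 2.32893
α = 0.05; lower rank = 40 × 0.025 = 1; upper rank = 40 × 0.975 = 39.
The 1st smallest replicate is 1.22989; the 39th is 2.25753.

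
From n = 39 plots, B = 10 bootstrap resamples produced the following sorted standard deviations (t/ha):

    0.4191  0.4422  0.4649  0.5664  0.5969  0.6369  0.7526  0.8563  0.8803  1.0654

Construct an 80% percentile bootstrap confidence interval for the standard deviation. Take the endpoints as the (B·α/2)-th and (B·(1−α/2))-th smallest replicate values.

(0.4191, 0.8803)

α = 0.20; lower rank = 10 × 0.100 = 1; upper rank = 10 × 0.900 = 9.
The 1st smallest replicate is 0.4191; the 9th is 0.8803.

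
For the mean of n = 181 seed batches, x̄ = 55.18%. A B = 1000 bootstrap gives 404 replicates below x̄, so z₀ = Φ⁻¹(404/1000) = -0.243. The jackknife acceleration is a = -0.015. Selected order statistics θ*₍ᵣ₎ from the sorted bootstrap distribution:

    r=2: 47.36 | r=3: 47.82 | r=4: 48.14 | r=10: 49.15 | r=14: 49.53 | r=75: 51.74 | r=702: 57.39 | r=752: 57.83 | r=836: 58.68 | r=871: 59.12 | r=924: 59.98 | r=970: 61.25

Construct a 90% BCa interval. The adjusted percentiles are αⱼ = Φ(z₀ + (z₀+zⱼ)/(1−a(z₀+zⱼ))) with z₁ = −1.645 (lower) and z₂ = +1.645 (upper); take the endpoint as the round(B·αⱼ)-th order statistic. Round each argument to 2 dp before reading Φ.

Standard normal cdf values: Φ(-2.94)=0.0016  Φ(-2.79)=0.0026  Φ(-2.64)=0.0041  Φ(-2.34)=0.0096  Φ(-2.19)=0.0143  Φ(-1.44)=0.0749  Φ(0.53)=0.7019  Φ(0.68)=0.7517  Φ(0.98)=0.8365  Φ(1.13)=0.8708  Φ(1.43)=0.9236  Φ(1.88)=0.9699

Lower: z₀ + z₁ = -0.243 + (-1.645) = -1.888; 1 − a(z₀+z₁) = 1 − (-0.015)(-1.888) = 0.9717; argument = -0.243 + (-1.888)/0.9717 = -2.1860 → -2.19.
α₁ = Φ(-2.19) = 0.0143; rank = round(1000 × 0.0143) = 14; θ*₍14₎ = 49.53.
Upper: z₀ + z₂ = 1.402; 1 − a(z₀+z₂) = 1.0210; argument = 1.1301 → 1.13; α₂ = 0.8708; rank = 871; θ*₍871₎ = 59.12.

(49.53, 59.12)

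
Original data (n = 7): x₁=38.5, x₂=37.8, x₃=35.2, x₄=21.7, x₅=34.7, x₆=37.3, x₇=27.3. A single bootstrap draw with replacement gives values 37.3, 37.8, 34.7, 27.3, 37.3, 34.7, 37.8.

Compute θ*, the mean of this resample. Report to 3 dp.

θ* = 35.271

Mean = (37.3 + 37.8 + 34.7 + 27.3 + 37.3 + 34.7 + 37.8) / 7 = 246.90 / 7 = 35.271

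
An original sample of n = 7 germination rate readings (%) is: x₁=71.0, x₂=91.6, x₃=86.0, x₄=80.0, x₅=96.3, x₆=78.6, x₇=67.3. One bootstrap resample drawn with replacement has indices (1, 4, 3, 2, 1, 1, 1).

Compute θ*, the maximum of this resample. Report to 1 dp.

Resample values: 71.0, 80.0, 86.0, 91.6, 71.0, 71.0, 71.0.
Maximum = 91.6

θ* = 91.6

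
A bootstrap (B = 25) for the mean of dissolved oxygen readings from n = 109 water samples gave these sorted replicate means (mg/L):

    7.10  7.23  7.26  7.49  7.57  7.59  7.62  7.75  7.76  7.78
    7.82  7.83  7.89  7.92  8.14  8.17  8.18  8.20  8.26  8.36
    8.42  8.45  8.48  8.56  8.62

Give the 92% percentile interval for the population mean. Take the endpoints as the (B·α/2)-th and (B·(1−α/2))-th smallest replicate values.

α = 0.08; lower rank = 25 × 0.040 = 1; upper rank = 25 × 0.960 = 24.
The 1st smallest replicate is 7.10; the 24th is 8.56.

(7.10, 8.56)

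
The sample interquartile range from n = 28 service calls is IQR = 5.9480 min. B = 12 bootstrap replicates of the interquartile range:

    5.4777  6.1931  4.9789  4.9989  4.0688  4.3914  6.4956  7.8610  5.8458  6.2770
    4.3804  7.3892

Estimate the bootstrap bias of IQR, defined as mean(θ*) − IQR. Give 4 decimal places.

bias = −0.2515

mean(θ*) = (5.4777 + 6.1931 + 4.9789 + 4.9989 + 4.0688 + 4.3914 + 6.4956 + 7.8610 + 5.8458 + 6.2770 + 4.3804 + 7.3892) / 12 = 5.69648
bias = 5.69648 − 5.9480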